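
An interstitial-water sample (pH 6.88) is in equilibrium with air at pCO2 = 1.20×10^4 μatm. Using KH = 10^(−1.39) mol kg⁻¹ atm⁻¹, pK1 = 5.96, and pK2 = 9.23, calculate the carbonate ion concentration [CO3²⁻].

[CO3²⁻] = 18.2 μmol/kg

[CO2*] = KH · pCO2 = 10^(−1.39) × 1.20×10^4×10^-6 = 4.889×10^-4 mol/kg
α₀ = 1/(1 + K1/[H⁺] + K1K2/[H⁺]²) = 1/(1 + 10^+0.92 + 10^-1.43) = 0.1069
DIC = [CO2*]/α₀ = 4.889×10^-4 / 0.1069 = 4.573 mmol/kg
[CO3²⁻] = α₂·DIC; α₂ = 0.003972, so [CO3²⁻] = 0.003972 × 4.573 = 0.0182 mmol/kg = 18.2 μmol/kg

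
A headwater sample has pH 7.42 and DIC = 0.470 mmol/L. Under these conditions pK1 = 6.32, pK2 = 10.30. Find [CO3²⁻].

α₂ = 1 / (1 + [H⁺]/K2 + [H⁺]²/(K1K2)) = 1 / (1 + 10^+2.88 + 10^+1.78)
   = 1 / (1 + 758.58 + 60.256) = 1/819.83 = 0.001220
[CO3²⁻] = α₂ × DIC = 0.001220 × 0.470 = 0.000573 mmol/L = 0.573 μmol/L

[CO3²⁻] = 0.573 μmol/L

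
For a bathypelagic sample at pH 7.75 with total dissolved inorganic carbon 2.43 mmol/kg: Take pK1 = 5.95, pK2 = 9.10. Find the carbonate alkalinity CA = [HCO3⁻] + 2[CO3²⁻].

CA = 2.50 mmol/kg

CA = [HCO3⁻] + 2[CO3²⁻] = (α₁ + 2α₂)·DIC
At pH 7.75: [H⁺]/K1 = 10^-1.80 = 0.015849, K2/[H⁺] = 10^-1.35 = 0.044668
α₁ = 1/(1 + 0.015849 + 0.044668) = 1/1.0605 = 0.9429; α₂ = α₁·K2/[H⁺] = 0.04212
α₁ + 2α₂ = 1.0272
CA = 1.0272 × 2.43 = 2.50 mmol/kg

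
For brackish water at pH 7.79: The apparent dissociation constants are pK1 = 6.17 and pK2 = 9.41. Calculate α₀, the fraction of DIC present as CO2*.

α₀ = 1 / (1 + K1/[H⁺] + K1K2/[H⁺]²) = 1 / (1 + 10^+1.62 + 10^+0.00)
   = 1 / (1 + 41.687 + 1.0000) = 1/43.687 = 0.02289

α₀ = 0.0229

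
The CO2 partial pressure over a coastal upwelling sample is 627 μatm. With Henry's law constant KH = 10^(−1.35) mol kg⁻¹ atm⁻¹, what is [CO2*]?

KH = 10^(−1.35) = 4.467×10^-2 mol kg⁻¹ atm⁻¹
[CO2*] = KH · pCO2 = 4.467×10^-2 × 627×10^-6 atm = 2.80×10^-5 mol/kg

[CO2*] = 28.0 μmol/kg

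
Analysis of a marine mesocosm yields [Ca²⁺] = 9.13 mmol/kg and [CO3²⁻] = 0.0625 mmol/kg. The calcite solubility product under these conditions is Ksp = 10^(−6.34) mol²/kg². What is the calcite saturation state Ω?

Ω = 1.25

Ksp = 10^(−6.34) = 4.571×10^-7
Ω = [Ca²⁺][CO3²⁻]/Ksp = (9.13×10^-3)(0.0625×10^-3) / 4.571×10^-7 = 1.25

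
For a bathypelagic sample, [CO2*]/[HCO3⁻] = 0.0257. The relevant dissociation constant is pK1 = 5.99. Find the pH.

From K1 = [H⁺][HCO3⁻]/[CO2*]:  pH = pK1 − log₁₀([CO2*]/[HCO3⁻])
log₁₀(0.0257) = -1.590
pH = 5.99 − (-1.590) = 7.58

pH = 7.58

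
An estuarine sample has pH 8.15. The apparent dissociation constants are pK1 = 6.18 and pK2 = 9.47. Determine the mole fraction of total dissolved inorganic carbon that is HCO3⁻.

α₁ = 1 / (1 + [H⁺]/K1 + K2/[H⁺]) = 1 / (1 + 10^-1.97 + 10^-1.32)
   = 1 / (1 + 0.010715 + 0.047863) = 1/1.0586 = 0.9447

α₁ = 0.945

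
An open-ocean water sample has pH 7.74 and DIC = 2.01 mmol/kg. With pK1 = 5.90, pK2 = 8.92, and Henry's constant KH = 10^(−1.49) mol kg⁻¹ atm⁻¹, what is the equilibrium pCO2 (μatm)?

α₀ = 1 / (1 + K1/[H⁺] + K1K2/[H⁺]²) = 1 / (1 + 10^+1.84 + 10^+0.66)
   = 1 / (1 + 69.183 + 4.5709) = 1/74.754 = 0.01338
[CO2*] = α₀ × DIC = 0.01338 × 2.01 = 0.02689 mmol/kg
pCO2 = [CO2*]/KH = 2.689×10^-5 / 3.236×10^-2 = 831 μatm

pCO2 = 831 μatm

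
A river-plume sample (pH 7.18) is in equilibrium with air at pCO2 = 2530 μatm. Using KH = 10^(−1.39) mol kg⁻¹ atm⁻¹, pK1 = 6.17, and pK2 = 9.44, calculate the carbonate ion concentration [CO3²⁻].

[CO2*] = KH · pCO2 = 10^(−1.39) × 2530×10^-6 = 1.031×10^-4 mol/kg
α₀ = 1/(1 + K1/[H⁺] + K1K2/[H⁺]²) = 1/(1 + 10^+1.01 + 10^-1.25) = 0.08858
DIC = [CO2*]/α₀ = 1.031×10^-4 / 0.08858 = 1.164 mmol/kg
[CO3²⁻] = α₂·DIC; α₂ = 0.004981, so [CO3²⁻] = 0.004981 × 1.164 = 0.00580 mmol/kg = 5.80 μmol/kg

[CO3²⁻] = 5.80 μmol/kg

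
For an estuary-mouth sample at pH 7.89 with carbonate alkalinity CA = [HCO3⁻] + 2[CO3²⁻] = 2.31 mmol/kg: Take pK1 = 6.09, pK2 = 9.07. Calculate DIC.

DIC = 2.21 mmol/kg

CA = [HCO3⁻] + 2[CO3²⁻] = (α₁ + 2α₂)·DIC
At pH 7.89: [H⁺]/K1 = 10^-1.80 = 0.015849, K2/[H⁺] = 10^-1.18 = 0.066069
α₁ = 1/(1 + 0.015849 + 0.066069) = 1/1.0819 = 0.9243; α₂ = α₁·K2/[H⁺] = 0.06107
α₁ + 2α₂ = 1.0464
DIC = CA / (α₁ + 2α₂) = 2.31 / 1.0464 = 2.21 mmol/kg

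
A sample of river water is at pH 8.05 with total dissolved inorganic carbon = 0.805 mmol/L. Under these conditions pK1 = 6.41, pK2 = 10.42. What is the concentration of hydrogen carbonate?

α₁ = 1 / (1 + [H⁺]/K1 + K2/[H⁺]) = 1 / (1 + 10^-1.64 + 10^-2.37)
   = 1 / (1 + 0.022909 + 0.0042658) = 1/1.0272 = 0.9735
[HCO3⁻] = α₁ × DIC = 0.9735 × 0.805 = 0.784 mmol/L

[HCO3⁻] = 0.784 mmol/L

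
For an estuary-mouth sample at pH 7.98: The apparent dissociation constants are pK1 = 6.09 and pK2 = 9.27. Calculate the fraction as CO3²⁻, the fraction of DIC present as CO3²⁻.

α₂ = 1 / (1 + [H⁺]/K2 + [H⁺]²/(K1K2)) = 1 / (1 + 10^+1.29 + 10^-0.60)
   = 1 / (1 + 19.498 + 0.25119) = 1/20.750 = 0.04819

α₂ = 0.0482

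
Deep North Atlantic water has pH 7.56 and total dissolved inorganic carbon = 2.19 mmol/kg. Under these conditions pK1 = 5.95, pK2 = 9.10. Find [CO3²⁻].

α₂ = 1 / (1 + [H⁺]/K2 + [H⁺]²/(K1K2)) = 1 / (1 + 10^+1.54 + 10^-0.07)
   = 1 / (1 + 34.674 + 0.85114) = 1/36.525 = 0.02738
[CO3²⁻] = α₂ × DIC = 0.02738 × 2.19 = 0.0600 mmol/kg

[CO3²⁻] = 0.0600 mmol/kg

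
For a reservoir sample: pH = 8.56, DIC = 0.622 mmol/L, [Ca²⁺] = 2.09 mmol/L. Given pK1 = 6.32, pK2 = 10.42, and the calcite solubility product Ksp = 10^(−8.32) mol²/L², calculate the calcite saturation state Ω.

α₂ = 1 / (1 + [H⁺]/K2 + [H⁺]²/(K1K2)) = 1 / (1 + 10^+1.86 + 10^-0.38)
   = 1 / (1 + 72.444 + 0.41687) = 1/73.860 = 0.01354
[CO3²⁻] = α₂ × DIC = 0.01354 × 0.622 = 0.008421 mmol/L = 8.421 μmol/L
Ksp = 10^(−8.32) = 4.786×10^-9
Ω = [Ca²⁺][CO3²⁻]/Ksp = (2.09×10^-3)(8.421×10^-6) / 4.786×10^-9 = 3.68

Ω = 3.68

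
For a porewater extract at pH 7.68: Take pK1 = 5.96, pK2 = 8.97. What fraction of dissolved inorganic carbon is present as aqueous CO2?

α₀ = 1 / (1 + K1/[H⁺] + K1K2/[H⁺]²) = 1 / (1 + 10^+1.72 + 10^+0.43)
   = 1 / (1 + 52.481 + 2.6915) = 1/56.172 = 0.01780

α₀ = 0.0178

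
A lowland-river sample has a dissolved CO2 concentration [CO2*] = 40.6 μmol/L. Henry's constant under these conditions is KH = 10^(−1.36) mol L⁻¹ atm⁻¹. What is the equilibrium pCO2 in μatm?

KH = 10^(−1.36) = 4.365×10^-2 mol L⁻¹ atm⁻¹
pCO2 = [CO2*]/KH = 40.6×10^-6 / 4.365×10^-2 = 9.30×10^-4 atm = 930 μatm

pCO2 = 930 μatm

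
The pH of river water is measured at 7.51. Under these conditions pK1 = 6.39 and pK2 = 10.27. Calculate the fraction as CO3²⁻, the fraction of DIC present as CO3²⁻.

α₂ = 0.00161

α₂ = 1 / (1 + [H⁺]/K2 + [H⁺]²/(K1K2)) = 1 / (1 + 10^+2.76 + 10^+1.64)
   = 1 / (1 + 575.44 + 43.652) = 1/620.09 = 0.001613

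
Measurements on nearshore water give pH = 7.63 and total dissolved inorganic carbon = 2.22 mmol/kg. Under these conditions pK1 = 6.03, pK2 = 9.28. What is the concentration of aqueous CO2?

[CO2*] = 0.0532 mmol/kg

α₀ = 1 / (1 + K1/[H⁺] + K1K2/[H⁺]²) = 1 / (1 + 10^+1.60 + 10^-0.05)
   = 1 / (1 + 39.811 + 0.89125) = 1/41.702 = 0.02398
[CO2*] = α₀ × DIC = 0.02398 × 2.22 = 0.0532 mmol/kg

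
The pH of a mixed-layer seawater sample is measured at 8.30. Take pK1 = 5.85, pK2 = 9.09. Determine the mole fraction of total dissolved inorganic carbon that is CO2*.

α₀ = 0.00304

α₀ = 1 / (1 + K1/[H⁺] + K1K2/[H⁺]²) = 1 / (1 + 10^+2.45 + 10^+1.66)
   = 1 / (1 + 281.84 + 45.709) = 1/328.55 = 0.003044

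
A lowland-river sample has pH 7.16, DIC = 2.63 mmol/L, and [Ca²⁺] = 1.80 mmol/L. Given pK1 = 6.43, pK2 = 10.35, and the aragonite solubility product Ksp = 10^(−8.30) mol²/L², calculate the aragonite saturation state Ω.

Ω = 0.514

α₂ = 1 / (1 + [H⁺]/K2 + [H⁺]²/(K1K2)) = 1 / (1 + 10^+3.19 + 10^+2.46)
   = 1 / (1 + 1548.8 + 288.40) = 1/1838.2 = 0.0005440
[CO3²⁻] = α₂ × DIC = 0.0005440 × 2.63 = 0.001431 mmol/L = 1.431 μmol/L
Ksp = 10^(−8.30) = 5.012×10^-9
Ω = [Ca²⁺][CO3²⁻]/Ksp = (1.80×10^-3)(1.431×10^-6) / 5.012×10^-9 = 0.514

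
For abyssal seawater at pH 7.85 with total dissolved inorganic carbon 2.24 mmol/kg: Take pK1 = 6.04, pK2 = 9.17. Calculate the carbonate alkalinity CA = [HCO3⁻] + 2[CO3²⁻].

CA = [HCO3⁻] + 2[CO3²⁻] = (α₁ + 2α₂)·DIC
At pH 7.85: [H⁺]/K1 = 10^-1.81 = 0.015488, K2/[H⁺] = 10^-1.32 = 0.047863
α₁ = 1/(1 + 0.015488 + 0.047863) = 1/1.0634 = 0.9404; α₂ = α₁·K2/[H⁺] = 0.04501
α₁ + 2α₂ = 1.0304
CA = 1.0304 × 2.24 = 2.31 mmol/kg

CA = 2.31 mmol/kg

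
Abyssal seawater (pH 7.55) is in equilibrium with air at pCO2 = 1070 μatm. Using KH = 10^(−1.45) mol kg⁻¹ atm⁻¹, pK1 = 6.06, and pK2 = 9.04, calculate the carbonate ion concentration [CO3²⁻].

[CO2*] = KH · pCO2 = 10^(−1.45) × 1070×10^-6 = 3.797×10^-5 mol/kg
α₀ = 1/(1 + K1/[H⁺] + K1K2/[H⁺]²) = 1/(1 + 10^+1.49 + 10^+0.00) = 0.03039
DIC = [CO2*]/α₀ = 3.797×10^-5 / 0.03039 = 1.249 mmol/kg
[CO3²⁻] = α₂·DIC; α₂ = 0.03039, so [CO3²⁻] = 0.03039 × 1.249 = 0.0380 mmol/kg

[CO3²⁻] = 0.0380 mmol/kg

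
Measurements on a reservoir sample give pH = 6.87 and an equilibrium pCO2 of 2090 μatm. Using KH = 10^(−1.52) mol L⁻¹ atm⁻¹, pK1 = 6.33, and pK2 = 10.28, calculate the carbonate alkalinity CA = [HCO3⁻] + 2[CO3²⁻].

CA = 0.219 mmol/L

[CO2*] = KH · pCO2 = 10^(−1.52) × 2090×10^-6 = 6.312×10^-5 mol/L
α₀ = 1/(1 + K1/[H⁺] + K1K2/[H⁺]²) = 1/(1 + 10^+0.54 + 10^-2.87) = 0.2238
DIC = [CO2*]/α₀ = 6.312×10^-5 / 0.2238 = 0.2821 mmol/L
CA = (α₁ + 2α₂)·DIC = (0.7759 + 2×0.0003019) × 0.2821 = 0.219 mmol/L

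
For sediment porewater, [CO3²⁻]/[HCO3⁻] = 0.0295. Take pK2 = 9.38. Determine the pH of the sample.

From K2 = [H⁺][CO3²⁻]/[HCO3⁻]:  pH = pK2 + log₁₀([CO3²⁻]/[HCO3⁻])
log₁₀(0.0295) = -1.530
pH = 9.38 + (-1.530) = 7.85

pH = 7.85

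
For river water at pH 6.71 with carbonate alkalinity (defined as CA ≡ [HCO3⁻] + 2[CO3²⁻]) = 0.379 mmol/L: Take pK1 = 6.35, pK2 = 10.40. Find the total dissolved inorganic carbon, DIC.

DIC = 0.544 mmol/L

CA = [HCO3⁻] + 2[CO3²⁻] = (α₁ + 2α₂)·DIC
At pH 6.71: [H⁺]/K1 = 10^-0.36 = 0.43652, K2/[H⁺] = 10^-3.69 = 0.00020417
α₁ = 1/(1 + 0.43652 + 0.00020417) = 1/1.4367 = 0.6960; α₂ = α₁·K2/[H⁺] = 0.0001421
α₁ + 2α₂ = 0.6963
DIC = CA / (α₁ + 2α₂) = 0.379 / 0.6963 = 0.544 mmol/L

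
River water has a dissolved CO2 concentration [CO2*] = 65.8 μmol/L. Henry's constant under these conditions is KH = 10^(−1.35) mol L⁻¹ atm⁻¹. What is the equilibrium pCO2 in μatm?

pCO2 = 1470 μatm

KH = 10^(−1.35) = 4.467×10^-2 mol L⁻¹ atm⁻¹
pCO2 = [CO2*]/KH = 65.8×10^-6 / 4.467×10^-2 = 1.47×10^-3 atm = 1470 μatm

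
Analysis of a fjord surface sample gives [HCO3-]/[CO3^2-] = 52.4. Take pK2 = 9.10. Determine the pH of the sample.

pH = 7.38

From K2 = [H⁺][CO3^2-]/[HCO3-]:  pH = pK2 − log₁₀([HCO3-]/[CO3^2-])
log₁₀(52.4) = +1.719
pH = 9.10 − (+1.719) = 7.38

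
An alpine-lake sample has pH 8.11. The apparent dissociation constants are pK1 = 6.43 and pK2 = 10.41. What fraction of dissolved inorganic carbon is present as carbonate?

α₂ = 0.00489

α₂ = 1 / (1 + [H⁺]/K2 + [H⁺]²/(K1K2)) = 1 / (1 + 10^+2.30 + 10^+0.62)
   = 1 / (1 + 199.53 + 4.1687) = 1/204.69 = 0.004885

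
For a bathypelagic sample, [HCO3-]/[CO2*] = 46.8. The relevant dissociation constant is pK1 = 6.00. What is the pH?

From K1 = [H⁺][HCO3-]/[CO2*]:  pH = pK1 + log₁₀([HCO3-]/[CO2*])
log₁₀(46.8) = +1.670
pH = 6.00 + (+1.670) = 7.67

pH = 7.67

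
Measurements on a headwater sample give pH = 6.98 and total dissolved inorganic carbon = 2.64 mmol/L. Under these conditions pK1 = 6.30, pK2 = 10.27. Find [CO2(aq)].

α₀ = 1 / (1 + K1/[H⁺] + K1K2/[H⁺]²) = 1 / (1 + 10^+0.68 + 10^-2.61)
   = 1 / (1 + 4.7863 + 0.0024547) = 1/5.7888 = 0.1727
[CO2*] = α₀ × DIC = 0.1727 × 2.64 = 0.456 mmol/L

[CO2*] = 0.456 mmol/L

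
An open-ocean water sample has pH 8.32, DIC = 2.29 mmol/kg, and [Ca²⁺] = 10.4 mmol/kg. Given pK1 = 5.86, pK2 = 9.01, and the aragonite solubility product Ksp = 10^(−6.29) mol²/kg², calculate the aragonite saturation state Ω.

Ω = 7.85

α₂ = 1 / (1 + [H⁺]/K2 + [H⁺]²/(K1K2)) = 1 / (1 + 10^+0.69 + 10^-1.77)
   = 1 / (1 + 4.8978 + 0.016982) = 1/5.9148 = 0.1691
[CO3²⁻] = α₂ × DIC = 0.1691 × 2.29 = 0.3872 mmol/kg
Ksp = 10^(−6.29) = 5.129×10^-7
Ω = [Ca²⁺][CO3²⁻]/Ksp = (10.4×10^-3)(3.872×10^-4) / 5.129×10^-7 = 7.85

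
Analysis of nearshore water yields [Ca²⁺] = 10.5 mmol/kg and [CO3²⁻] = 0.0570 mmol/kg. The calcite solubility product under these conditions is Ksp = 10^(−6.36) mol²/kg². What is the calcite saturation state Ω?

Ω = 1.37

Ksp = 10^(−6.36) = 4.365×10^-7
Ω = [Ca²⁺][CO3²⁻]/Ksp = (10.5×10^-3)(0.0570×10^-3) / 4.365×10^-7 = 1.37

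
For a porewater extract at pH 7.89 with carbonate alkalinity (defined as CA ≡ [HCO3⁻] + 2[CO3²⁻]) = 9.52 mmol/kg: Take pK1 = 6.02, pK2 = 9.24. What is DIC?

CA = [HCO3⁻] + 2[CO3²⁻] = (α₁ + 2α₂)·DIC
At pH 7.89: [H⁺]/K1 = 10^-1.87 = 0.013490, K2/[H⁺] = 10^-1.35 = 0.044668
α₁ = 1/(1 + 0.013490 + 0.044668) = 1/1.0582 = 0.9450; α₂ = α₁·K2/[H⁺] = 0.04221
α₁ + 2α₂ = 1.0295
DIC = CA / (α₁ + 2α₂) = 9.52 / 1.0295 = 9.25 mmol/kg

DIC = 9.25 mmol/kg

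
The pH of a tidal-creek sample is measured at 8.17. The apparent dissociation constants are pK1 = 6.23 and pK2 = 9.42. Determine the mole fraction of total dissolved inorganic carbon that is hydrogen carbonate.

α₁ = 1 / (1 + [H⁺]/K1 + K2/[H⁺]) = 1 / (1 + 10^-1.94 + 10^-1.25)
   = 1 / (1 + 0.011482 + 0.056234) = 1/1.0677 = 0.9366

α₁ = 0.937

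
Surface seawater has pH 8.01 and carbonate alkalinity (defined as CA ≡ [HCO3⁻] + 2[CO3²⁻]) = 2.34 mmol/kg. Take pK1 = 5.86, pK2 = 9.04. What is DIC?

CA = [HCO3⁻] + 2[CO3²⁻] = (α₁ + 2α₂)·DIC
At pH 8.01: [H⁺]/K1 = 10^-2.15 = 0.0070795, K2/[H⁺] = 10^-1.03 = 0.093325
α₁ = 1/(1 + 0.0070795 + 0.093325) = 1/1.1004 = 0.9088; α₂ = α₁·K2/[H⁺] = 0.08481
α₁ + 2α₂ = 1.0784
DIC = CA / (α₁ + 2α₂) = 2.34 / 1.0784 = 2.17 mmol/kg

DIC = 2.17 mmol/kg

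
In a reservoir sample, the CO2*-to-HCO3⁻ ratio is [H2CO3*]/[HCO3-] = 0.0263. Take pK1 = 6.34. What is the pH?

From K1 = [H⁺][HCO3-]/[H2CO3*]:  pH = pK1 − log₁₀([H2CO3*]/[HCO3-])
log₁₀(0.0263) = -1.580
pH = 6.34 − (-1.580) = 7.92

pH = 7.92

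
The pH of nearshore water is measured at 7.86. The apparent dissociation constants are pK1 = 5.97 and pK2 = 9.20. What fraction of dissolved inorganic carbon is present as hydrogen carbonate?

α₁ = 0.945

α₁ = 1 / (1 + [H⁺]/K1 + K2/[H⁺]) = 1 / (1 + 10^-1.89 + 10^-1.34)
   = 1 / (1 + 0.012882 + 0.045709) = 1/1.0586 = 0.9447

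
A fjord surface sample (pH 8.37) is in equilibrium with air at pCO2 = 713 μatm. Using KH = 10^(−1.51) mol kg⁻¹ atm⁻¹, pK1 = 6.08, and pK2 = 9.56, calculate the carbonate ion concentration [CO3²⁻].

[CO2*] = KH · pCO2 = 10^(−1.51) × 713×10^-6 = 2.203×10^-5 mol/kg
α₀ = 1/(1 + K1/[H⁺] + K1K2/[H⁺]²) = 1/(1 + 10^+2.29 + 10^+1.10) = 0.004794
DIC = [CO2*]/α₀ = 2.203×10^-5 / 0.004794 = 4.596 mmol/kg
[CO3²⁻] = α₂·DIC; α₂ = 0.06036, so [CO3²⁻] = 0.06036 × 4.596 = 0.277 mmol/kg

[CO3²⁻] = 0.277 mmol/kg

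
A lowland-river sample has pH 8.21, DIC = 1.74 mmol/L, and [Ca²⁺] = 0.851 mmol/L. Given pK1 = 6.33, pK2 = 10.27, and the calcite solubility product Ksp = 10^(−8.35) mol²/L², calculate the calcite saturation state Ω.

α₂ = 1 / (1 + [H⁺]/K2 + [H⁺]²/(K1K2)) = 1 / (1 + 10^+2.06 + 10^+0.18)
   = 1 / (1 + 114.82 + 1.5136) = 1/117.33 = 0.008523
[CO3²⁻] = α₂ × DIC = 0.008523 × 1.74 = 0.01483 mmol/L = 14.83 μmol/L
Ksp = 10^(−8.35) = 4.467×10^-9
Ω = [Ca²⁺][CO3²⁻]/Ksp = (0.851×10^-3)(1.483×10^-5) / 4.467×10^-9 = 2.83

Ω = 2.83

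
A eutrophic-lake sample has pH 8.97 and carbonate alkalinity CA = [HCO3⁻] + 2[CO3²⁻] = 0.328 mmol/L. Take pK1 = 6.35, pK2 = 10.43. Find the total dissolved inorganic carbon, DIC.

DIC = 0.318 mmol/L

CA = [HCO3⁻] + 2[CO3²⁻] = (α₁ + 2α₂)·DIC
At pH 8.97: [H⁺]/K1 = 10^-2.62 = 0.0023988, K2/[H⁺] = 10^-1.46 = 0.034674
α₁ = 1/(1 + 0.0023988 + 0.034674) = 1/1.0371 = 0.9643; α₂ = α₁·K2/[H⁺] = 0.03343
α₁ + 2α₂ = 1.0311
DIC = CA / (α₁ + 2α₂) = 0.328 / 1.0311 = 0.318 mmol/L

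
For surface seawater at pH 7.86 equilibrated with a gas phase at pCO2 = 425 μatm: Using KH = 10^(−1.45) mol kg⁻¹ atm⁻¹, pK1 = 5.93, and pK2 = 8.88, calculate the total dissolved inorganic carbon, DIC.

DIC = 1.42 mmol/kg

[CO2*] = KH · pCO2 = 10^(−1.45) × 425×10^-6 = 1.508×10^-5 mol/kg
α₀ = 1/(1 + K1/[H⁺] + K1K2/[H⁺]²) = 1/(1 + 10^+1.93 + 10^+0.91) = 0.01061
DIC = [CO2*]/α₀ = 1.508×10^-5 / 0.01061 = 1.42 mmol/kg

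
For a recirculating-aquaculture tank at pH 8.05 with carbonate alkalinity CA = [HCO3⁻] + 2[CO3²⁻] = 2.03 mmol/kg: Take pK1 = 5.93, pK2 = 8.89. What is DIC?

CA = [HCO3⁻] + 2[CO3²⁻] = (α₁ + 2α₂)·DIC
At pH 8.05: [H⁺]/K1 = 10^-2.12 = 0.0075858, K2/[H⁺] = 10^-0.84 = 0.14454
α₁ = 1/(1 + 0.0075858 + 0.14454) = 1/1.1521 = 0.8680; α₂ = α₁·K2/[H⁺] = 0.1255
α₁ + 2α₂ = 1.1189
DIC = CA / (α₁ + 2α₂) = 2.03 / 1.1189 = 1.81 mmol/kg

DIC = 1.81 mmol/kg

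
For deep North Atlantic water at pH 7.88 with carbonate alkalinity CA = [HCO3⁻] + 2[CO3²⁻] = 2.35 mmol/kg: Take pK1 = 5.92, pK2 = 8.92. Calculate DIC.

DIC = 2.19 mmol/kg

CA = [HCO3⁻] + 2[CO3²⁻] = (α₁ + 2α₂)·DIC
At pH 7.88: [H⁺]/K1 = 10^-1.96 = 0.010965, K2/[H⁺] = 10^-1.04 = 0.091201
α₁ = 1/(1 + 0.010965 + 0.091201) = 1/1.1022 = 0.9073; α₂ = α₁·K2/[H⁺] = 0.08275
α₁ + 2α₂ = 1.0728
DIC = CA / (α₁ + 2α₂) = 2.35 / 1.0728 = 2.19 mmol/kg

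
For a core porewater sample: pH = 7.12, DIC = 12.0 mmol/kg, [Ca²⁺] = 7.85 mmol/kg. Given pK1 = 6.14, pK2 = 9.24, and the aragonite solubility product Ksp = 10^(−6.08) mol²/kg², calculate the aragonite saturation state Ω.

Ω = 0.772

α₂ = 1 / (1 + [H⁺]/K2 + [H⁺]²/(K1K2)) = 1 / (1 + 10^+2.12 + 10^+1.14)
   = 1 / (1 + 131.83 + 13.804) = 1/146.63 = 0.006820
[CO3²⁻] = α₂ × DIC = 0.006820 × 12.0 = 0.08184 mmol/kg
Ksp = 10^(−6.08) = 8.318×10^-7
Ω = [Ca²⁺][CO3²⁻]/Ksp = (7.85×10^-3)(8.184×10^-5) / 8.318×10^-7 = 0.772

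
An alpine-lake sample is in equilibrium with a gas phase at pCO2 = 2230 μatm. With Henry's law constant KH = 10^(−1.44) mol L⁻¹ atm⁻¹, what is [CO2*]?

[CO2*] = 81.0 μmol/L

KH = 10^(−1.44) = 3.631×10^-2 mol L⁻¹ atm⁻¹
[CO2*] = KH · pCO2 = 3.631×10^-2 × 2230×10^-6 atm = 8.10×10^-5 mol/L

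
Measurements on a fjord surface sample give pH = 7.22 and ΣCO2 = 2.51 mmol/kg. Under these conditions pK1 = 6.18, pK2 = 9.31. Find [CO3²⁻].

α₂ = 1 / (1 + [H⁺]/K2 + [H⁺]²/(K1K2)) = 1 / (1 + 10^+2.09 + 10^+1.05)
   = 1 / (1 + 123.03 + 11.220) = 1/135.25 = 0.007394
[CO3²⁻] = α₂ × DIC = 0.007394 × 2.51 = 0.0186 mmol/kg = 18.6 μmol/kg

[CO3²⁻] = 18.6 μmol/kg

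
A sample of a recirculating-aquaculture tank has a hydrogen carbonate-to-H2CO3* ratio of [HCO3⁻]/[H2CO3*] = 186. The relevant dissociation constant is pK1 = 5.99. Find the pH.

pH = 8.26

From K1 = [H⁺][HCO3⁻]/[H2CO3*]:  pH = pK1 + log₁₀([HCO3⁻]/[H2CO3*])
log₁₀(186) = +2.270
pH = 5.99 + (+2.270) = 8.26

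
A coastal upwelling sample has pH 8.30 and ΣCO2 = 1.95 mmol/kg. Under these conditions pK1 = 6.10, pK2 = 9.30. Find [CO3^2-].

α₂ = 1 / (1 + [H⁺]/K2 + [H⁺]²/(K1K2)) = 1 / (1 + 10^+1.00 + 10^-1.20)
   = 1 / (1 + 10.000 + 0.063096) = 1/11.063 = 0.09039
[CO3²⁻] = α₂ × DIC = 0.09039 × 1.95 = 0.176 mmol/kg

[CO3²⁻] = 0.176 mmol/kg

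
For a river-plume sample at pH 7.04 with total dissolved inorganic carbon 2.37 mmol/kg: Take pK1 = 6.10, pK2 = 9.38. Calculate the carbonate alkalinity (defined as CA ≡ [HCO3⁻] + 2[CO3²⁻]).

CA = 2.14 mmol/kg

CA = [HCO3⁻] + 2[CO3²⁻] = (α₁ + 2α₂)·DIC
At pH 7.04: [H⁺]/K1 = 10^-0.94 = 0.11482, K2/[H⁺] = 10^-2.34 = 0.0045709
α₁ = 1/(1 + 0.11482 + 0.0045709) = 1/1.1194 = 0.8933; α₂ = α₁·K2/[H⁺] = 0.004083
α₁ + 2α₂ = 0.9015
CA = 0.9015 × 2.37 = 2.14 mmol/kg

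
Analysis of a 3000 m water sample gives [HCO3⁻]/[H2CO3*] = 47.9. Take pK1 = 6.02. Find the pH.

pH = 7.70

From K1 = [H⁺][HCO3⁻]/[H2CO3*]:  pH = pK1 + log₁₀([HCO3⁻]/[H2CO3*])
log₁₀(47.9) = +1.680
pH = 6.02 + (+1.680) = 7.70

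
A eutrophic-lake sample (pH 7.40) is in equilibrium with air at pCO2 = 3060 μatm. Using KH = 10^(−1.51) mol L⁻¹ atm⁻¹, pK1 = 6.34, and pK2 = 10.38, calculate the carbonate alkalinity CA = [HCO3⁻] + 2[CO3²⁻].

[CO2*] = KH · pCO2 = 10^(−1.51) × 3060×10^-6 = 9.456×10^-5 mol/L
α₀ = 1/(1 + K1/[H⁺] + K1K2/[H⁺]²) = 1/(1 + 10^+1.06 + 10^-1.92) = 0.08004
DIC = [CO2*]/α₀ = 9.456×10^-5 / 0.08004 = 1.181 mmol/L
CA = (α₁ + 2α₂)·DIC = (0.9190 + 2×0.0009623) × 1.181 = 1.09 mmol/L

CA = 1.09 mmol/L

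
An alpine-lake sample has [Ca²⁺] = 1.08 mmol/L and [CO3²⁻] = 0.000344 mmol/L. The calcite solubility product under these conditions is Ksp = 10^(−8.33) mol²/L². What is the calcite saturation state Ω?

Ksp = 10^(−8.33) = 4.677×10^-9
Ω = [Ca²⁺][CO3²⁻]/Ksp = (1.08×10^-3)(0.000344×10^-3) / 4.677×10^-9 = 0.0794

Ω = 0.0794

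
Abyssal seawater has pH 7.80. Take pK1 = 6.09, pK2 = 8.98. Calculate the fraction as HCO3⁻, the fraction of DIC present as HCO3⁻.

α₁ = 1 / (1 + [H⁺]/K1 + K2/[H⁺]) = 1 / (1 + 10^-1.71 + 10^-1.18)
   = 1 / (1 + 0.019498 + 0.066069) = 1/1.0856 = 0.9212

α₁ = 0.921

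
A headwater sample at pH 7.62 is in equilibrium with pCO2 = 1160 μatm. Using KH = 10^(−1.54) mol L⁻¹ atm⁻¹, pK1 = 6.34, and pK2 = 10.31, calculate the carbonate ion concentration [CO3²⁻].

[CO2*] = KH · pCO2 = 10^(−1.54) × 1160×10^-6 = 3.345×10^-5 mol/L
α₀ = 1/(1 + K1/[H⁺] + K1K2/[H⁺]²) = 1/(1 + 10^+1.28 + 10^-1.41) = 0.04977
DIC = [CO2*]/α₀ = 3.345×10^-5 / 0.04977 = 0.6722 mmol/L
[CO3²⁻] = α₂·DIC; α₂ = 0.001936, so [CO3²⁻] = 0.001936 × 0.6722 = 0.00130 mmol/L = 1.30 μmol/L

[CO3²⁻] = 1.30 μmol/L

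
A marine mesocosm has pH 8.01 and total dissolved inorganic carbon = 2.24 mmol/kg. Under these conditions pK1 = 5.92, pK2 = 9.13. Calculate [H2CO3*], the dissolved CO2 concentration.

α₀ = 1 / (1 + K1/[H⁺] + K1K2/[H⁺]²) = 1 / (1 + 10^+2.09 + 10^+0.97)
   = 1 / (1 + 123.03 + 9.3325) = 1/133.36 = 0.007499
[CO2*] = α₀ × DIC = 0.007499 × 2.24 = 0.0168 mmol/kg = 16.8 μmol/kg

[CO2*] = 16.8 μmol/kg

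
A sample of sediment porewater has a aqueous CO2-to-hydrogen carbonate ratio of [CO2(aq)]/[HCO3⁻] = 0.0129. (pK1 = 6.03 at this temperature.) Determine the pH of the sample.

pH = 7.92

From K1 = [H⁺][HCO3⁻]/[CO2(aq)]:  pH = pK1 − log₁₀([CO2(aq)]/[HCO3⁻])
log₁₀(0.0129) = -1.889
pH = 6.03 − (-1.889) = 7.92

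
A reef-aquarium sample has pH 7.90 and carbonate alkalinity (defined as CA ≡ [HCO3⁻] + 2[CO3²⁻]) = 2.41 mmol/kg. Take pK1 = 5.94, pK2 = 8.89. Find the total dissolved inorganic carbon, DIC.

CA = [HCO3⁻] + 2[CO3²⁻] = (α₁ + 2α₂)·DIC
At pH 7.90: [H⁺]/K1 = 10^-1.96 = 0.010965, K2/[H⁺] = 10^-0.99 = 0.10233
α₁ = 1/(1 + 0.010965 + 0.10233) = 1/1.1133 = 0.8982; α₂ = α₁·K2/[H⁺] = 0.09192
α₁ + 2α₂ = 1.0821
DIC = CA / (α₁ + 2α₂) = 2.41 / 1.0821 = 2.23 mmol/kg

DIC = 2.23 mmol/kg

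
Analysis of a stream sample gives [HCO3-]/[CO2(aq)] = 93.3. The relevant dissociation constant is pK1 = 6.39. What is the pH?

From K1 = [H⁺][HCO3-]/[CO2(aq)]:  pH = pK1 + log₁₀([HCO3-]/[CO2(aq)])
log₁₀(93.3) = +1.970
pH = 6.39 + (+1.970) = 8.36

pH = 8.36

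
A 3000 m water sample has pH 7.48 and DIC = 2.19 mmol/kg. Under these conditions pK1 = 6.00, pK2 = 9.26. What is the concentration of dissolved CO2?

[CO2*] = 0.0691 mmol/kg

α₀ = 1 / (1 + K1/[H⁺] + K1K2/[H⁺]²) = 1 / (1 + 10^+1.48 + 10^-0.30)
   = 1 / (1 + 30.200 + 0.50119) = 1/31.701 = 0.03155
[CO2*] = α₀ × DIC = 0.03155 × 2.19 = 0.0691 mmol/kg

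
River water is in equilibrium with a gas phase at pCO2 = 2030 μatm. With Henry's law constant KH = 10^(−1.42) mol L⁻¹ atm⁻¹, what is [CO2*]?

[CO2*] = 77.2 μmol/L

KH = 10^(−1.42) = 3.802×10^-2 mol L⁻¹ atm⁻¹
[CO2*] = KH · pCO2 = 3.802×10^-2 × 2030×10^-6 atm = 7.72×10^-5 mol/L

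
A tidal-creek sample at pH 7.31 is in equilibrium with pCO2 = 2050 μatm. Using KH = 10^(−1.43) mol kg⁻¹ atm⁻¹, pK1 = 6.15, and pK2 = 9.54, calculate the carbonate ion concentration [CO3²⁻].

[CO2*] = KH · pCO2 = 10^(−1.43) × 2050×10^-6 = 7.616×10^-5 mol/kg
α₀ = 1/(1 + K1/[H⁺] + K1K2/[H⁺]²) = 1/(1 + 10^+1.16 + 10^-1.07) = 0.06435
DIC = [CO2*]/α₀ = 7.616×10^-5 / 0.06435 = 1.184 mmol/kg
[CO3²⁻] = α₂·DIC; α₂ = 0.005477, so [CO3²⁻] = 0.005477 × 1.184 = 0.00648 mmol/kg = 6.48 μmol/kg

[CO3²⁻] = 6.48 μmol/kg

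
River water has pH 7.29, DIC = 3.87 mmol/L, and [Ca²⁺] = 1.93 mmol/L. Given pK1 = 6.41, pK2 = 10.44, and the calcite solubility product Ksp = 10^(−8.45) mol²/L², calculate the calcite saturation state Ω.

Ω = 1.32

α₂ = 1 / (1 + [H⁺]/K2 + [H⁺]²/(K1K2)) = 1 / (1 + 10^+3.15 + 10^+2.27)
   = 1 / (1 + 1412.5 + 186.21) = 1/1599.7 = 0.0006251
[CO3²⁻] = α₂ × DIC = 0.0006251 × 3.87 = 0.002419 mmol/L = 2.419 μmol/L
Ksp = 10^(−8.45) = 3.548×10^-9
Ω = [Ca²⁺][CO3²⁻]/Ksp = (1.93×10^-3)(2.419×10^-6) / 3.548×10^-9 = 1.32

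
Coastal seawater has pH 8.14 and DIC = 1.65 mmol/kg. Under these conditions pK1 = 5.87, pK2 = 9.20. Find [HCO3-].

[HCO3⁻] = 1.51 mmol/kg

α₁ = 1 / (1 + [H⁺]/K1 + K2/[H⁺]) = 1 / (1 + 10^-2.27 + 10^-1.06)
   = 1 / (1 + 0.0053703 + 0.087096) = 1/1.0925 = 0.9154
[HCO3⁻] = α₁ × DIC = 0.9154 × 1.65 = 1.51 mmol/kg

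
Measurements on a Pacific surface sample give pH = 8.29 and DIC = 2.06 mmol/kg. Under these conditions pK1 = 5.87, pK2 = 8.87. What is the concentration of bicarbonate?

α₁ = 1 / (1 + [H⁺]/K1 + K2/[H⁺]) = 1 / (1 + 10^-2.42 + 10^-0.58)
   = 1 / (1 + 0.0038019 + 0.26303) = 1/1.2668 = 0.7894
[HCO3⁻] = α₁ × DIC = 0.7894 × 2.06 = 1.63 mmol/kg

[HCO3⁻] = 1.63 mmol/kg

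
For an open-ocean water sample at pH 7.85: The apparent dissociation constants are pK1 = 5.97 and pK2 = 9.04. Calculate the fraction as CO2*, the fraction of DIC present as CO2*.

α₀ = 0.0122

α₀ = 1 / (1 + K1/[H⁺] + K1K2/[H⁺]²) = 1 / (1 + 10^+1.88 + 10^+0.69)
   = 1 / (1 + 75.858 + 4.8978) = 1/81.756 = 0.01223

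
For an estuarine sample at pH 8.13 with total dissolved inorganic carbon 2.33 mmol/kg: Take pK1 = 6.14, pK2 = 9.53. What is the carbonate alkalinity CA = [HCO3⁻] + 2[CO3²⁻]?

CA = 2.40 mmol/kg

CA = [HCO3⁻] + 2[CO3²⁻] = (α₁ + 2α₂)·DIC
At pH 8.13: [H⁺]/K1 = 10^-1.99 = 0.010233, K2/[H⁺] = 10^-1.40 = 0.039811
α₁ = 1/(1 + 0.010233 + 0.039811) = 1/1.0500 = 0.9523; α₂ = α₁·K2/[H⁺] = 0.03791
α₁ + 2α₂ = 1.0282
CA = 1.0282 × 2.33 = 2.40 mmol/kg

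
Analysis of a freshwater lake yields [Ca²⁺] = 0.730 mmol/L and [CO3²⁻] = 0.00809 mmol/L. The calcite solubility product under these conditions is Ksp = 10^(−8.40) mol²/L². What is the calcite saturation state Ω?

Ksp = 10^(−8.40) = 3.981×10^-9
Ω = [Ca²⁺][CO3²⁻]/Ksp = (0.730×10^-3)(0.00809×10^-3) / 3.981×10^-9 = 1.48

Ω = 1.48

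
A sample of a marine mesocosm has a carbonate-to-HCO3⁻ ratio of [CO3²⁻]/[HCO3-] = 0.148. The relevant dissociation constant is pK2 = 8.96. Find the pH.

From K2 = [H⁺][CO3²⁻]/[HCO3-]:  pH = pK2 + log₁₀([CO3²⁻]/[HCO3-])
log₁₀(0.148) = -0.830
pH = 8.96 + (-0.830) = 8.13

pH = 8.13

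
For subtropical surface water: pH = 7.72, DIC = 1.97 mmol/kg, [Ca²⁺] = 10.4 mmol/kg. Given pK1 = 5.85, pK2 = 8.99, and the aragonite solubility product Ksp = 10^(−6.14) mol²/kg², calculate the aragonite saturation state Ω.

Ω = 1.42

α₂ = 1 / (1 + [H⁺]/K2 + [H⁺]²/(K1K2)) = 1 / (1 + 10^+1.27 + 10^-0.60)
   = 1 / (1 + 18.621 + 0.25119) = 1/19.872 = 0.05032
[CO3²⁻] = α₂ × DIC = 0.05032 × 1.97 = 0.09913 mmol/kg
Ksp = 10^(−6.14) = 7.244×10^-7
Ω = [Ca²⁺][CO3²⁻]/Ksp = (10.4×10^-3)(9.913×10^-5) / 7.244×10^-7 = 1.42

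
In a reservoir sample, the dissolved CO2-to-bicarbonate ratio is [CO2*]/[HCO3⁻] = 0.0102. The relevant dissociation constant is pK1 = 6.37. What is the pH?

pH = 8.36

From K1 = [H⁺][HCO3⁻]/[CO2*]:  pH = pK1 − log₁₀([CO2*]/[HCO3⁻])
log₁₀(0.0102) = -1.991
pH = 6.37 − (-1.991) = 8.36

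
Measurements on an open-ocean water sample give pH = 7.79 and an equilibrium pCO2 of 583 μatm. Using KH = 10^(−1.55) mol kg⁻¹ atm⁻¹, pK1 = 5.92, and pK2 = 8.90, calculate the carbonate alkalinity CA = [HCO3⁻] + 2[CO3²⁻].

[CO2*] = KH · pCO2 = 10^(−1.55) × 583×10^-6 = 1.643×10^-5 mol/kg
α₀ = 1/(1 + K1/[H⁺] + K1K2/[H⁺]²) = 1/(1 + 10^+1.87 + 10^+0.76) = 0.01236
DIC = [CO2*]/α₀ = 1.643×10^-5 / 0.01236 = 1.329 mmol/kg
CA = (α₁ + 2α₂)·DIC = (0.9165 + 2×0.07114) × 1.329 = 1.41 mmol/kg

CA = 1.41 mmol/kg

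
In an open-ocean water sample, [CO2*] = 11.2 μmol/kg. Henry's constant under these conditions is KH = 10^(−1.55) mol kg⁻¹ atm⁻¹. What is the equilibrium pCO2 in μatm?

pCO2 = 397 μatm

KH = 10^(−1.55) = 2.818×10^-2 mol kg⁻¹ atm⁻¹
pCO2 = [CO2*]/KH = 11.2×10^-6 / 2.818×10^-2 = 3.97×10^-4 atm = 397 μatm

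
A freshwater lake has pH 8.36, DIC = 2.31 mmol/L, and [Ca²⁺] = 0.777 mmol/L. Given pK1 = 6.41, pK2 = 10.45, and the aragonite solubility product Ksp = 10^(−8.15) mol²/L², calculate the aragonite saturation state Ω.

Ω = 2.02

α₂ = 1 / (1 + [H⁺]/K2 + [H⁺]²/(K1K2)) = 1 / (1 + 10^+2.09 + 10^+0.14)
   = 1 / (1 + 123.03 + 1.3804) = 1/125.41 = 0.007974
[CO3²⁻] = α₂ × DIC = 0.007974 × 2.31 = 0.01842 mmol/L = 18.42 μmol/L
Ksp = 10^(−8.15) = 7.079×10^-9
Ω = [Ca²⁺][CO3²⁻]/Ksp = (0.777×10^-3)(1.842×10^-5) / 7.079×10^-9 = 2.02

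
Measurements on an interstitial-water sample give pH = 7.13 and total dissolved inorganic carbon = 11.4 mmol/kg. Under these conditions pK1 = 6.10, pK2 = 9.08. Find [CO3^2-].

[CO3²⁻] = 0.116 mmol/kg

α₂ = 1 / (1 + [H⁺]/K2 + [H⁺]²/(K1K2)) = 1 / (1 + 10^+1.95 + 10^+0.92)
   = 1 / (1 + 89.125 + 8.3176) = 1/98.443 = 0.01016
[CO3²⁻] = α₂ × DIC = 0.01016 × 11.4 = 0.116 mmol/kg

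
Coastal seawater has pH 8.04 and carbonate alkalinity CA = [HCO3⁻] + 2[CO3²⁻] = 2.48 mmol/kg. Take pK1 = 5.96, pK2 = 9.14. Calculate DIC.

DIC = 2.33 mmol/kg

CA = [HCO3⁻] + 2[CO3²⁻] = (α₁ + 2α₂)·DIC
At pH 8.04: [H⁺]/K1 = 10^-2.08 = 0.0083176, K2/[H⁺] = 10^-1.10 = 0.079433
α₁ = 1/(1 + 0.0083176 + 0.079433) = 1/1.0878 = 0.9193; α₂ = α₁·K2/[H⁺] = 0.07302
α₁ + 2α₂ = 1.0654
DIC = CA / (α₁ + 2α₂) = 2.48 / 1.0654 = 2.33 mmol/kg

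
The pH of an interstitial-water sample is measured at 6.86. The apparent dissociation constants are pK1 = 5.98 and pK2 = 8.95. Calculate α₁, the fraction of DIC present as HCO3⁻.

α₁ = 1 / (1 + [H⁺]/K1 + K2/[H⁺]) = 1 / (1 + 10^-0.88 + 10^-2.09)
   = 1 / (1 + 0.13183 + 0.0081283) = 1/1.1400 = 0.8772

α₁ = 0.877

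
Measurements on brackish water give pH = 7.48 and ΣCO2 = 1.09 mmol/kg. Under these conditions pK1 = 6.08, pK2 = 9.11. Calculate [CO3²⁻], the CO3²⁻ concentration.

α₂ = 1 / (1 + [H⁺]/K2 + [H⁺]²/(K1K2)) = 1 / (1 + 10^+1.63 + 10^+0.23)
   = 1 / (1 + 42.658 + 1.6982) = 1/45.356 = 0.02205
[CO3²⁻] = α₂ × DIC = 0.02205 × 1.09 = 0.0240 mmol/kg

[CO3²⁻] = 0.0240 mmol/kg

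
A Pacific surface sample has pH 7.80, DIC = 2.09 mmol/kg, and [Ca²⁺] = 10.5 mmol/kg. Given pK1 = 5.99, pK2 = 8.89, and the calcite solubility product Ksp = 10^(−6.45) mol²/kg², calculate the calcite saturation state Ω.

α₂ = 1 / (1 + [H⁺]/K2 + [H⁺]²/(K1K2)) = 1 / (1 + 10^+1.09 + 10^-0.72)
   = 1 / (1 + 12.303 + 0.19055) = 1/13.493 = 0.07411
[CO3²⁻] = α₂ × DIC = 0.07411 × 2.09 = 0.1549 mmol/kg
Ksp = 10^(−6.45) = 3.548×10^-7
Ω = [Ca²⁺][CO3²⁻]/Ksp = (10.5×10^-3)(1.549×10^-4) / 3.548×10^-7 = 4.58

Ω = 4.58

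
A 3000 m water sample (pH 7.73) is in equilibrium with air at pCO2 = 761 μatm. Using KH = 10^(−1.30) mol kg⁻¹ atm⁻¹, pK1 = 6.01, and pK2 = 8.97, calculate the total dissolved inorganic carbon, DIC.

[CO2*] = KH · pCO2 = 10^(−1.30) × 761×10^-6 = 3.814×10^-5 mol/kg
α₀ = 1/(1 + K1/[H⁺] + K1K2/[H⁺]²) = 1/(1 + 10^+1.72 + 10^+0.48) = 0.01770
DIC = [CO2*]/α₀ = 3.814×10^-5 / 0.01770 = 2.15 mmol/kg

DIC = 2.15 mmol/kg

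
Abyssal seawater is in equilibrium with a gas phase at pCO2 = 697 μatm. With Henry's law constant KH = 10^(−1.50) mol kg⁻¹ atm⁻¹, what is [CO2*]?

KH = 10^(−1.50) = 3.162×10^-2 mol kg⁻¹ atm⁻¹
[CO2*] = KH · pCO2 = 3.162×10^-2 × 697×10^-6 atm = 2.20×10^-5 mol/kg

[CO2*] = 22.0 μmol/kg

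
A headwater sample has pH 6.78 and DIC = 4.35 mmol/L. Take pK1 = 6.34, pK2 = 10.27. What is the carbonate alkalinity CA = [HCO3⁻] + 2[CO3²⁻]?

CA = [HCO3⁻] + 2[CO3²⁻] = (α₁ + 2α₂)·DIC
At pH 6.78: [H⁺]/K1 = 10^-0.44 = 0.36308, K2/[H⁺] = 10^-3.49 = 0.00032359
α₁ = 1/(1 + 0.36308 + 0.00032359) = 1/1.3634 = 0.7335; α₂ = α₁·K2/[H⁺] = 0.0002373
α₁ + 2α₂ = 0.7339
CA = 0.7339 × 4.35 = 3.19 mmol/L

CA = 3.19 mmol/L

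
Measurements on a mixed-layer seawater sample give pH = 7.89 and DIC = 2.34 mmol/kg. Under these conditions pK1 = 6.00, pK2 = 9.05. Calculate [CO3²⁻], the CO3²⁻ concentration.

[CO3²⁻] = 0.150 mmol/kg

α₂ = 1 / (1 + [H⁺]/K2 + [H⁺]²/(K1K2)) = 1 / (1 + 10^+1.16 + 10^-0.73)
   = 1 / (1 + 14.454 + 0.18621) = 1/15.641 = 0.06394
[CO3²⁻] = α₂ × DIC = 0.06394 × 2.34 = 0.150 mmol/kg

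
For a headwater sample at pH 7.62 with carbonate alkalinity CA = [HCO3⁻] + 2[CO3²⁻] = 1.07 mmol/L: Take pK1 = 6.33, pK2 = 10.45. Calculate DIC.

CA = [HCO3⁻] + 2[CO3²⁻] = (α₁ + 2α₂)·DIC
At pH 7.62: [H⁺]/K1 = 10^-1.29 = 0.051286, K2/[H⁺] = 10^-2.83 = 0.0014791
α₁ = 1/(1 + 0.051286 + 0.0014791) = 1/1.0528 = 0.9499; α₂ = α₁·K2/[H⁺] = 0.001405
α₁ + 2α₂ = 0.9527
DIC = CA / (α₁ + 2α₂) = 1.07 / 0.9527 = 1.12 mmol/L

DIC = 1.12 mmol/L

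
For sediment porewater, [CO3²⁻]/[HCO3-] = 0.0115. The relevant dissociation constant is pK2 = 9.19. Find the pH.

pH = 7.25

From K2 = [H⁺][CO3²⁻]/[HCO3-]:  pH = pK2 + log₁₀([CO3²⁻]/[HCO3-])
log₁₀(0.0115) = -1.939
pH = 9.19 + (-1.939) = 7.25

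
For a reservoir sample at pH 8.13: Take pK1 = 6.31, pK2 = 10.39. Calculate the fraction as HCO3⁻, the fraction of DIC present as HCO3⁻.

α₁ = 1 / (1 + [H⁺]/K1 + K2/[H⁺]) = 1 / (1 + 10^-1.82 + 10^-2.26)
   = 1 / (1 + 0.015136 + 0.0054954) = 1/1.0206 = 0.9798

α₁ = 0.980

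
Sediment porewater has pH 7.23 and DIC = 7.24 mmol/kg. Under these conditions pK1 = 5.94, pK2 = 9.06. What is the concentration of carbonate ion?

α₂ = 1 / (1 + [H⁺]/K2 + [H⁺]²/(K1K2)) = 1 / (1 + 10^+1.83 + 10^+0.54)
   = 1 / (1 + 67.608 + 3.4674) = 1/72.076 = 0.01387
[CO3²⁻] = α₂ × DIC = 0.01387 × 7.24 = 0.100 mmol/kg

[CO3²⁻] = 0.100 mmol/kg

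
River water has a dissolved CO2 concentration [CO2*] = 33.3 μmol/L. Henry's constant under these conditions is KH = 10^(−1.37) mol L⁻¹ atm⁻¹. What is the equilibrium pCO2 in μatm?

pCO2 = 781 μatm

KH = 10^(−1.37) = 4.266×10^-2 mol L⁻¹ atm⁻¹
pCO2 = [CO2*]/KH = 33.3×10^-6 / 4.266×10^-2 = 7.81×10^-4 atm = 781 μatm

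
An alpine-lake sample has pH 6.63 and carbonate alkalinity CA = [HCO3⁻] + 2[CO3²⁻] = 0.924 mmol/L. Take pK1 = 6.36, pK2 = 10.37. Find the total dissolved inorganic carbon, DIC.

DIC = 1.42 mmol/L

CA = [HCO3⁻] + 2[CO3²⁻] = (α₁ + 2α₂)·DIC
At pH 6.63: [H⁺]/K1 = 10^-0.27 = 0.53703, K2/[H⁺] = 10^-3.74 = 0.00018197
α₁ = 1/(1 + 0.53703 + 0.00018197) = 1/1.5372 = 0.6505; α₂ = α₁·K2/[H⁺] = 0.0001184
α₁ + 2α₂ = 0.6508
DIC = CA / (α₁ + 2α₂) = 0.924 / 0.6508 = 1.42 mmol/L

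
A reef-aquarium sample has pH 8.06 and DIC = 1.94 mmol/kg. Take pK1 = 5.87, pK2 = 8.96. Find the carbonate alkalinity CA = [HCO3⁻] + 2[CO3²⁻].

CA = [HCO3⁻] + 2[CO3²⁻] = (α₁ + 2α₂)·DIC
At pH 8.06: [H⁺]/K1 = 10^-2.19 = 0.0064565, K2/[H⁺] = 10^-0.90 = 0.12589
α₁ = 1/(1 + 0.0064565 + 0.12589) = 1/1.1323 = 0.8831; α₂ = α₁·K2/[H⁺] = 0.1112
α₁ + 2α₂ = 1.1055
CA = 1.1055 × 1.94 = 2.14 mmol/kg

CA = 2.14 mmol/kg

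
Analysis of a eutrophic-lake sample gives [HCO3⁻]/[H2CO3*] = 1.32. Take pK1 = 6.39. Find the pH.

pH = 6.51

From K1 = [H⁺][HCO3⁻]/[H2CO3*]:  pH = pK1 + log₁₀([HCO3⁻]/[H2CO3*])
log₁₀(1.32) = +0.121
pH = 6.39 + (+0.121) = 6.51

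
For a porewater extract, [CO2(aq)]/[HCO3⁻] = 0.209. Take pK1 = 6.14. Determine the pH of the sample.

pH = 6.82

From K1 = [H⁺][HCO3⁻]/[CO2(aq)]:  pH = pK1 − log₁₀([CO2(aq)]/[HCO3⁻])
log₁₀(0.209) = -0.680
pH = 6.14 − (-0.680) = 6.82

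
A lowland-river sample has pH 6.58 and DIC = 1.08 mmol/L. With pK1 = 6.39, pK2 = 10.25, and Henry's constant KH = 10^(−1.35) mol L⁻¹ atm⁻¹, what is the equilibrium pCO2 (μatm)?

pCO2 = 9480 μatm

α₀ = 1 / (1 + K1/[H⁺] + K1K2/[H⁺]²) = 1 / (1 + 10^+0.19 + 10^-3.48)
   = 1 / (1 + 1.5488 + 0.00033113) = 1/2.5491 = 0.3923
[CO2*] = α₀ × DIC = 0.3923 × 1.08 = 0.4237 mmol/L
pCO2 = [CO2*]/KH = 4.237×10^-4 / 4.467×10^-2 = 9480 μatm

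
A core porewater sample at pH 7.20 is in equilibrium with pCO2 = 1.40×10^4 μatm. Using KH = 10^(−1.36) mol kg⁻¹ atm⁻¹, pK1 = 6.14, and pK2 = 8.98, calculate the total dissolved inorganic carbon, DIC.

DIC = 7.74 mmol/kg

[CO2*] = KH · pCO2 = 10^(−1.36) × 1.40×10^4×10^-6 = 6.111×10^-4 mol/kg
α₀ = 1/(1 + K1/[H⁺] + K1K2/[H⁺]²) = 1/(1 + 10^+1.06 + 10^-0.72) = 0.07891
DIC = [CO2*]/α₀ = 6.111×10^-4 / 0.07891 = 7.74 mmol/kg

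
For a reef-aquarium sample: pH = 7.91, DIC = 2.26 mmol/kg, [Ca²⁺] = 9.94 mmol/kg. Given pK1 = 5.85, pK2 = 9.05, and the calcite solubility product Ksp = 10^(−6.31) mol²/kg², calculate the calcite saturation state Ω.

Ω = 3.07

α₂ = 1 / (1 + [H⁺]/K2 + [H⁺]²/(K1K2)) = 1 / (1 + 10^+1.14 + 10^-0.92)
   = 1 / (1 + 13.804 + 0.12023) = 1/14.924 = 0.06701
[CO3²⁻] = α₂ × DIC = 0.06701 × 2.26 = 0.1514 mmol/kg
Ksp = 10^(−6.31) = 4.898×10^-7
Ω = [Ca²⁺][CO3²⁻]/Ksp = (9.94×10^-3)(1.514×10^-4) / 4.898×10^-7 = 3.07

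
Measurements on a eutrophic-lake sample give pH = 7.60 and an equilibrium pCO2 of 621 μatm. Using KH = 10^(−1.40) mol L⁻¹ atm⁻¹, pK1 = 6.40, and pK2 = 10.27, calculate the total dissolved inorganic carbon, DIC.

[CO2*] = KH · pCO2 = 10^(−1.40) × 621×10^-6 = 2.472×10^-5 mol/L
α₀ = 1/(1 + K1/[H⁺] + K1K2/[H⁺]²) = 1/(1 + 10^+1.20 + 10^-1.47) = 0.05923
DIC = [CO2*]/α₀ = 2.472×10^-5 / 0.05923 = 0.417 mmol/L

DIC = 0.417 mmol/L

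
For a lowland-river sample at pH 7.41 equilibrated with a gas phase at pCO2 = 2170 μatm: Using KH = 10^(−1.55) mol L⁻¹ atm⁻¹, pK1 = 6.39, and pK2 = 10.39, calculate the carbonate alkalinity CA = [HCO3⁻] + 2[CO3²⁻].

[CO2*] = KH · pCO2 = 10^(−1.55) × 2170×10^-6 = 6.116×10^-5 mol/L
α₀ = 1/(1 + K1/[H⁺] + K1K2/[H⁺]²) = 1/(1 + 10^+1.02 + 10^-1.96) = 0.08709
DIC = [CO2*]/α₀ = 6.116×10^-5 / 0.08709 = 0.7022 mmol/L
CA = (α₁ + 2α₂)·DIC = (0.9120 + 2×0.0009549) × 0.7022 = 0.642 mmol/L

CA = 0.642 mmol/L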